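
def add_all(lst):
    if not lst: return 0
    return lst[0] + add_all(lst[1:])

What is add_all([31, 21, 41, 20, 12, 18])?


add_all([31, 21, 41, 20, 12, 18]) = 31 + add_all([21, 41, 20, 12, 18])
add_all([21, 41, 20, 12, 18]) = 21 + add_all([41, 20, 12, 18])
add_all([41, 20, 12, 18]) = 41 + add_all([20, 12, 18])
add_all([20, 12, 18]) = 20 + add_all([12, 18])
add_all([12, 18]) = 12 + add_all([18])
add_all([18]) = 18 + add_all([])
add_all([]) = 0  (base case)
Total: 31 + 21 + 41 + 20 + 12 + 18 + 0 = 143

143


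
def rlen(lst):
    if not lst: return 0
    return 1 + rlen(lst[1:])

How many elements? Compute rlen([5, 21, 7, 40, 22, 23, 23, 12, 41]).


rlen([5, 21, 7, 40, 22, 23, 23, 12, 41]) = 1 + rlen([21, 7, 40, 22, 23, 23, 12, 41])
rlen([21, 7, 40, 22, 23, 23, 12, 41]) = 1 + rlen([7, 40, 22, 23, 23, 12, 41])
rlen([7, 40, 22, 23, 23, 12, 41]) = 1 + rlen([40, 22, 23, 23, 12, 41])
rlen([40, 22, 23, 23, 12, 41]) = 1 + rlen([22, 23, 23, 12, 41])
rlen([22, 23, 23, 12, 41]) = 1 + rlen([23, 23, 12, 41])
rlen([23, 23, 12, 41]) = 1 + rlen([23, 12, 41])
rlen([23, 12, 41]) = 1 + rlen([12, 41])
rlen([12, 41]) = 1 + rlen([41])
rlen([41]) = 1 + rlen([])
rlen([]) = 0  (base case)
Unwinding: 1 + 1 + 1 + 1 + 1 + 1 + 1 + 1 + 1 + 0 = 9

9


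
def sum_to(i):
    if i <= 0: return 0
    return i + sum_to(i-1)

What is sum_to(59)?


sum_to(59)
= 59 + 58 + 57 + 56 + 55 + 54 + 53 + 52 + 51 + 50 + 49 + 48 + 47 + 46 + 45 + 44 + 43 + 42 + 41 + 40 + 39 + 38 + 37 + 36 + 35 + 34 + 33 + 32 + 31 + 30 + 29 + 28 + 27 + 26 + 25 + 24 + 23 + 22 + 21 + 20 + 19 + 18 + 17 + 16 + 15 + 14 + 13 + 12 + 11 + 10 + 9 + 8 + 7 + 6 + 5 + 4 + 3 + 2 + 1 + sum_to(0)
= 59 + 58 + 57 + 56 + 55 + 54 + 53 + 52 + 51 + 50 + 49 + 48 + 47 + 46 + 45 + 44 + 43 + 42 + 41 + 40 + 39 + 38 + 37 + 36 + 35 + 34 + 33 + 32 + 31 + 30 + 29 + 28 + 27 + 26 + 25 + 24 + 23 + 22 + 21 + 20 + 19 + 18 + 17 + 16 + 15 + 14 + 13 + 12 + 11 + 10 + 9 + 8 + 7 + 6 + 5 + 4 + 3 + 2 + 1 + 0
= 1770

1770


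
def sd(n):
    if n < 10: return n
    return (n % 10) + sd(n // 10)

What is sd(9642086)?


sd(9642086) = 6 + sd(964208)
sd(964208) = 8 + sd(96420)
sd(96420) = 0 + sd(9642)
sd(9642) = 2 + sd(964)
sd(964) = 4 + sd(96)
sd(96) = 6 + sd(9)
sd(9) = 9  (base case)
Total: 6 + 8 + 0 + 2 + 4 + 6 + 9 = 35

35


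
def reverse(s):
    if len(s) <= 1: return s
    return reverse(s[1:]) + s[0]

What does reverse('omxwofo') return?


reverse('omxwofo') = reverse('mxwofo') + 'o'
reverse('mxwofo') = reverse('xwofo') + 'm'
reverse('xwofo') = reverse('wofo') + 'x'
reverse('wofo') = reverse('ofo') + 'w'
reverse('ofo') = reverse('fo') + 'o'
reverse('fo') = reverse('o') + 'f'
reverse('o') = 'o'  (base case)
Concatenating: 'o' + 'f' + 'o' + 'w' + 'x' + 'm' + 'o' = 'ofowxmo'

ofowxmo


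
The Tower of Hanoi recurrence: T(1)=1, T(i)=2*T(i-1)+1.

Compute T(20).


T(20) = 2 * T(19) + 1
T(19) = 2 * T(18) + 1
T(18) = 2 * T(17) + 1
T(17) = 2 * T(16) + 1
T(16) = 2 * T(15) + 1
T(15) = 2 * T(14) + 1
T(14) = 2 * T(13) + 1
T(13) = 2 * T(12) + 1
T(12) = 2 * T(11) + 1
T(11) = 2 * T(10) + 1
T(10) = 2 * T(9) + 1
T(9) = 2 * T(8) + 1
T(8) = 2 * T(7) + 1
T(7) = 2 * T(6) + 1
T(6) = 2 * T(5) + 1
T(5) = 2 * T(4) + 1
T(4) = 2 * T(3) + 1
T(3) = 2 * T(2) + 1
T(2) = 2 * T(1) + 1
T(1) = 1  (base case)
T(2) = 2 * 1 + 1 = 3
T(3) = 2 * 3 + 1 = 7
T(4) = 2 * 7 + 1 = 15
T(5) = 2 * 15 + 1 = 31
T(6) = 2 * 31 + 1 = 63
T(7) = 2 * 63 + 1 = 127
T(8) = 2 * 127 + 1 = 255
T(9) = 2 * 255 + 1 = 511
T(10) = 2 * 511 + 1 = 1023
T(11) = 2 * 1023 + 1 = 2047
T(12) = 2 * 2047 + 1 = 4095
T(13) = 2 * 4095 + 1 = 8191
T(14) = 2 * 8191 + 1 = 16383
T(15) = 2 * 16383 + 1 = 32767
T(16) = 2 * 32767 + 1 = 65535
T(17) = 2 * 65535 + 1 = 131071
T(18) = 2 * 131071 + 1 = 262143
T(19) = 2 * 262143 + 1 = 524287
T(20) = 2 * 524287 + 1 = 1048575

1048575


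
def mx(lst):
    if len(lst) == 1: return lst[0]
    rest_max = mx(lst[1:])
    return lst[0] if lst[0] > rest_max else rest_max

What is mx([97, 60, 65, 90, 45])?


mx([97, 60, 65, 90, 45]): compare 97 with mx([60, 65, 90, 45])
mx([60, 65, 90, 45]): compare 60 with mx([65, 90, 45])
mx([65, 90, 45]): compare 65 with mx([90, 45])
mx([90, 45]): compare 90 with mx([45])
mx([45]) = 45  (base case)
Compare 90 with 45 -> 90
Compare 65 with 90 -> 90
Compare 60 with 90 -> 90
Compare 97 with 90 -> 97

97


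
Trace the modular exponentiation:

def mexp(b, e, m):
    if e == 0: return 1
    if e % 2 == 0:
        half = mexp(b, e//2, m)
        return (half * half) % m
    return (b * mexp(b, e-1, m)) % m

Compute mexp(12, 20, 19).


mexp(12, 20, 19): e is even, compute mexp(12, 10, 19)
  mexp(12, 10, 19): e is even, compute mexp(12, 5, 19)
    mexp(12, 5, 19): e is odd, compute mexp(12, 4, 19)
      mexp(12, 4, 19): e is even, compute mexp(12, 2, 19)
        mexp(12, 2, 19): e is even, compute mexp(12, 1, 19)
          mexp(12, 1, 19): e is odd, compute mexp(12, 0, 19)
          mexp(12, 0, 19) = 1
          (12 * 1) % 19 = 12
        half=12, (12*12) % 19 = 11
      half=11, (11*11) % 19 = 7
    (12 * 7) % 19 = 8
  half=8, (8*8) % 19 = 7
half=7, (7*7) % 19 = 11

11


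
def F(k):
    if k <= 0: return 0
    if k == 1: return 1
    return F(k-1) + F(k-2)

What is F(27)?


Computing F(27) bottom-up:
F(0) = 0
F(1) = 1
F(2) = F(1) + F(0) = 1 + 0 = 1
F(3) = F(2) + F(1) = 1 + 1 = 2
F(4) = F(3) + F(2) = 2 + 1 = 3
F(5) = F(4) + F(3) = 3 + 2 = 5
F(6) = F(5) + F(4) = 5 + 3 = 8
F(7) = F(6) + F(5) = 8 + 5 = 13
F(8) = F(7) + F(6) = 13 + 8 = 21
F(9) = F(8) + F(7) = 21 + 13 = 34
F(10) = F(9) + F(8) = 34 + 21 = 55
F(11) = F(10) + F(9) = 55 + 34 = 89
F(12) = F(11) + F(10) = 89 + 55 = 144
F(13) = F(12) + F(11) = 144 + 89 = 233
F(14) = F(13) + F(12) = 233 + 144 = 377
F(15) = F(14) + F(13) = 377 + 233 = 610
F(16) = F(15) + F(14) = 610 + 377 = 987
F(17) = F(16) + F(15) = 987 + 610 = 1597
F(18) = F(17) + F(16) = 1597 + 987 = 2584
F(19) = F(18) + F(17) = 2584 + 1597 = 4181
F(20) = F(19) + F(18) = 4181 + 2584 = 6765
F(21) = F(20) + F(19) = 6765 + 4181 = 10946
F(22) = F(21) + F(20) = 10946 + 6765 = 17711
F(23) = F(22) + F(21) = 17711 + 10946 = 28657
F(24) = F(23) + F(22) = 28657 + 17711 = 46368
F(25) = F(24) + F(23) = 46368 + 28657 = 75025
F(26) = F(25) + F(24) = 75025 + 46368 = 121393
F(27) = F(26) + F(25) = 121393 + 75025 = 196418

196418


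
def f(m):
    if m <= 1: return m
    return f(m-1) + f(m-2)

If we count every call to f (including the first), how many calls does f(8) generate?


Let C(n) = total calls for f(n)
C(0) = 1, C(1) = 1
C(2) = 1 + C(1) + C(0) = 1 + 1 + 1 = 3
C(3) = 1 + C(2) + C(1) = 1 + 3 + 1 = 5
C(4) = 1 + C(3) + C(2) = 1 + 5 + 3 = 9
C(5) = 1 + C(4) + C(3) = 1 + 9 + 5 = 15
C(6) = 1 + C(5) + C(4) = 1 + 15 + 9 = 25
C(7) = 1 + C(6) + C(5) = 1 + 25 + 15 = 41
C(8) = 1 + C(7) + C(6) = 1 + 41 + 25 = 67

67


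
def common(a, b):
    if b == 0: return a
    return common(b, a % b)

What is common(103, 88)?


common(103, 88) = common(88, 15)
common(88, 15) = common(15, 13)
common(15, 13) = common(13, 2)
common(13, 2) = common(2, 1)
common(2, 1) = common(1, 0)
common(1, 0) = 1  (base case)

1


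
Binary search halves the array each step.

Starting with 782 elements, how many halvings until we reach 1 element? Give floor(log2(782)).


782 / 2 = 391
391 / 2 = 195
195 / 2 = 97
97 / 2 = 48
48 / 2 = 24
24 / 2 = 12
12 / 2 = 6
6 / 2 = 3
3 / 2 = 1
Reached 1 after 9 halvings

9


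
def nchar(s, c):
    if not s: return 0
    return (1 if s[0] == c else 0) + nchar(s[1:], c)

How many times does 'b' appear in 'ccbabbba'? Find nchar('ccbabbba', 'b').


s[0]='c' != 'b' -> 0
s[0]='c' != 'b' -> 0
s[0]='b' == 'b' -> 1
s[0]='a' != 'b' -> 0
s[0]='b' == 'b' -> 1
s[0]='b' == 'b' -> 1
s[0]='b' == 'b' -> 1
s[0]='a' != 'b' -> 0
Sum: 0 + 0 + 1 + 0 + 1 + 1 + 1 + 0 = 4

4


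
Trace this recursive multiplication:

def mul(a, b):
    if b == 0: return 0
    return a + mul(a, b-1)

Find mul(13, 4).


mul(13, 4) = 13 + mul(13, 3)
mul(13, 3) = 13 + mul(13, 2)
mul(13, 2) = 13 + mul(13, 1)
mul(13, 1) = 13 + mul(13, 0)
mul(13, 0) = 0  (base case)
Total: 13 + 13 + 13 + 13 + 0 = 52

52


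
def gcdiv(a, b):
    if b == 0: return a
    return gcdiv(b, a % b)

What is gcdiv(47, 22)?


gcdiv(47, 22) = gcdiv(22, 3)
gcdiv(22, 3) = gcdiv(3, 1)
gcdiv(3, 1) = gcdiv(1, 0)
gcdiv(1, 0) = 1  (base case)

1


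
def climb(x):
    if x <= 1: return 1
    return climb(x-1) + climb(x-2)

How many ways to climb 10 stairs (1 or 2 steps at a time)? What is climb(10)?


Building up from base cases:
climb(0) = 1
climb(1) = 1
climb(2) = climb(1) + climb(0) = 1 + 1 = 2
climb(3) = climb(2) + climb(1) = 2 + 1 = 3
climb(4) = climb(3) + climb(2) = 3 + 2 = 5
climb(5) = climb(4) + climb(3) = 5 + 3 = 8
climb(6) = climb(5) + climb(4) = 8 + 5 = 13
climb(7) = climb(6) + climb(5) = 13 + 8 = 21
climb(8) = climb(7) + climb(6) = 21 + 13 = 34
climb(9) = climb(8) + climb(7) = 34 + 21 = 55
climb(10) = climb(9) + climb(8) = 55 + 34 = 89

89


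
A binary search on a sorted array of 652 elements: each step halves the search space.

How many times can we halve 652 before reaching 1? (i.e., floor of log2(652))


652 / 2 = 326
326 / 2 = 163
163 / 2 = 81
81 / 2 = 40
40 / 2 = 20
20 / 2 = 10
10 / 2 = 5
5 / 2 = 2
2 / 2 = 1
Reached 1 after 9 halvings

9


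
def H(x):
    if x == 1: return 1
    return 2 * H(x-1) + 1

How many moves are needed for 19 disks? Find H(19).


H(19) = 2 * H(18) + 1
H(18) = 2 * H(17) + 1
H(17) = 2 * H(16) + 1
H(16) = 2 * H(15) + 1
H(15) = 2 * H(14) + 1
H(14) = 2 * H(13) + 1
H(13) = 2 * H(12) + 1
H(12) = 2 * H(11) + 1
H(11) = 2 * H(10) + 1
H(10) = 2 * H(9) + 1
H(9) = 2 * H(8) + 1
H(8) = 2 * H(7) + 1
H(7) = 2 * H(6) + 1
H(6) = 2 * H(5) + 1
H(5) = 2 * H(4) + 1
H(4) = 2 * H(3) + 1
H(3) = 2 * H(2) + 1
H(2) = 2 * H(1) + 1
H(1) = 1  (base case)
H(2) = 2 * 1 + 1 = 3
H(3) = 2 * 3 + 1 = 7
H(4) = 2 * 7 + 1 = 15
H(5) = 2 * 15 + 1 = 31
H(6) = 2 * 31 + 1 = 63
H(7) = 2 * 63 + 1 = 127
H(8) = 2 * 127 + 1 = 255
H(9) = 2 * 255 + 1 = 511
H(10) = 2 * 511 + 1 = 1023
H(11) = 2 * 1023 + 1 = 2047
H(12) = 2 * 2047 + 1 = 4095
H(13) = 2 * 4095 + 1 = 8191
H(14) = 2 * 8191 + 1 = 16383
H(15) = 2 * 16383 + 1 = 32767
H(16) = 2 * 32767 + 1 = 65535
H(17) = 2 * 65535 + 1 = 131071
H(18) = 2 * 131071 + 1 = 262143
H(19) = 2 * 262143 + 1 = 524287

524287


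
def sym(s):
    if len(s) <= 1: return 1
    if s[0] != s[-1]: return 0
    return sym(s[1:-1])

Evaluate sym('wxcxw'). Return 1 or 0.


sym('wxcxw'): s[0]='w' == s[-1]='w' -> check sym('xcx')
sym('xcx'): s[0]='x' == s[-1]='x' -> check sym('c')
sym('c'): len <= 1 -> return 1  (base case)
Result: 1 (palindrome)

1


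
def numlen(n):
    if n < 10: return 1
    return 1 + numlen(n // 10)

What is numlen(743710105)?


numlen(743710105) = 1 + numlen(74371010)
numlen(74371010) = 1 + numlen(7437101)
numlen(7437101) = 1 + numlen(743710)
numlen(743710) = 1 + numlen(74371)
numlen(74371) = 1 + numlen(7437)
numlen(7437) = 1 + numlen(743)
numlen(743) = 1 + numlen(74)
numlen(74) = 1 + numlen(7)
numlen(7) = 1  (base case: 7 < 10)
Unwinding: 1 + 1 + 1 + 1 + 1 + 1 + 1 + 1 + 1 = 9

9


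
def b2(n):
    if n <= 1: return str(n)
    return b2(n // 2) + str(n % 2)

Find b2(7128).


b2(7128) = b2(3564) + '0'
b2(3564) = b2(1782) + '0'
b2(1782) = b2(891) + '0'
b2(891) = b2(445) + '1'
b2(445) = b2(222) + '1'
b2(222) = b2(111) + '0'
b2(111) = b2(55) + '1'
b2(55) = b2(27) + '1'
b2(27) = b2(13) + '1'
b2(13) = b2(6) + '1'
b2(6) = b2(3) + '0'
b2(3) = b2(1) + '1'
b2(1) = '1'  (base case)
Concatenating: '1' + '1' + '0' + '1' + '1' + '1' + '1' + '0' + '1' + '1' + '0' + '0' + '0' = '1101111011000'

1101111011000


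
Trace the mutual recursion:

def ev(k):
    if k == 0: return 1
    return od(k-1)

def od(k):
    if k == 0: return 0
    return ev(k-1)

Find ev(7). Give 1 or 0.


ev(7) = od(6)
od(6) = ev(5)
ev(5) = od(4)
od(4) = ev(3)
ev(3) = od(2)
od(2) = ev(1)
ev(1) = od(0)
od(0) = 0  (base case)
Result: 0

0


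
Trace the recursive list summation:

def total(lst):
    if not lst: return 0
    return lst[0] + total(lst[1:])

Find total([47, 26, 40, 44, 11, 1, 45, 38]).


total([47, 26, 40, 44, 11, 1, 45, 38]) = 47 + total([26, 40, 44, 11, 1, 45, 38])
total([26, 40, 44, 11, 1, 45, 38]) = 26 + total([40, 44, 11, 1, 45, 38])
total([40, 44, 11, 1, 45, 38]) = 40 + total([44, 11, 1, 45, 38])
total([44, 11, 1, 45, 38]) = 44 + total([11, 1, 45, 38])
total([11, 1, 45, 38]) = 11 + total([1, 45, 38])
total([1, 45, 38]) = 1 + total([45, 38])
total([45, 38]) = 45 + total([38])
total([38]) = 38 + total([])
total([]) = 0  (base case)
Total: 47 + 26 + 40 + 44 + 11 + 1 + 45 + 38 + 0 = 252

252


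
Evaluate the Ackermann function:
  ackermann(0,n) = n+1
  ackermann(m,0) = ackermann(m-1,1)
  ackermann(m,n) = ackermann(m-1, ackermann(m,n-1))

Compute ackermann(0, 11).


ackermann(0, 11) = 12
Result: ackermann(0, 11) = 12

12


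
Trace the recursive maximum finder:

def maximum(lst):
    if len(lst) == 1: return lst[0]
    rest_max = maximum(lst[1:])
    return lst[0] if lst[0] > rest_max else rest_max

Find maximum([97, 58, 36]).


maximum([97, 58, 36]): compare 97 with maximum([58, 36])
maximum([58, 36]): compare 58 with maximum([36])
maximum([36]) = 36  (base case)
Compare 58 with 36 -> 58
Compare 97 with 58 -> 97

97


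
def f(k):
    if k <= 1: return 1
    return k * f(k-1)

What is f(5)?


f(5)
= 5 * f(4)
= 5 * 4 * f(3)
= 5 * 4 * 3 * f(2)
= 5 * 4 * 3 * 2 * f(1)
= 5 * 4 * 3 * 2 * 1
= 120

120


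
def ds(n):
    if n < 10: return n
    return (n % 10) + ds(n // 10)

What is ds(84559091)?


ds(84559091) = 1 + ds(8455909)
ds(8455909) = 9 + ds(845590)
ds(845590) = 0 + ds(84559)
ds(84559) = 9 + ds(8455)
ds(8455) = 5 + ds(845)
ds(845) = 5 + ds(84)
ds(84) = 4 + ds(8)
ds(8) = 8  (base case)
Total: 1 + 9 + 0 + 9 + 5 + 5 + 4 + 8 = 41

41


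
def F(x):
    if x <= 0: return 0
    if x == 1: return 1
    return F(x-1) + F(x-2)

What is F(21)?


Computing F(21) bottom-up:
F(0) = 0
F(1) = 1
F(2) = F(1) + F(0) = 1 + 0 = 1
F(3) = F(2) + F(1) = 1 + 1 = 2
F(4) = F(3) + F(2) = 2 + 1 = 3
F(5) = F(4) + F(3) = 3 + 2 = 5
F(6) = F(5) + F(4) = 5 + 3 = 8
F(7) = F(6) + F(5) = 8 + 5 = 13
F(8) = F(7) + F(6) = 13 + 8 = 21
F(9) = F(8) + F(7) = 21 + 13 = 34
F(10) = F(9) + F(8) = 34 + 21 = 55
F(11) = F(10) + F(9) = 55 + 34 = 89
F(12) = F(11) + F(10) = 89 + 55 = 144
F(13) = F(12) + F(11) = 144 + 89 = 233
F(14) = F(13) + F(12) = 233 + 144 = 377
F(15) = F(14) + F(13) = 377 + 233 = 610
F(16) = F(15) + F(14) = 610 + 377 = 987
F(17) = F(16) + F(15) = 987 + 610 = 1597
F(18) = F(17) + F(16) = 1597 + 987 = 2584
F(19) = F(18) + F(17) = 2584 + 1597 = 4181
F(20) = F(19) + F(18) = 4181 + 2584 = 6765
F(21) = F(20) + F(19) = 6765 + 4181 = 10946

10946


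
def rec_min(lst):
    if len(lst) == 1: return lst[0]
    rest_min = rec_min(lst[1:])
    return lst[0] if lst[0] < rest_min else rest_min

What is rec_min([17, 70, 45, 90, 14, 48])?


rec_min([17, 70, 45, 90, 14, 48]): compare 17 with rec_min([70, 45, 90, 14, 48])
rec_min([70, 45, 90, 14, 48]): compare 70 with rec_min([45, 90, 14, 48])
rec_min([45, 90, 14, 48]): compare 45 with rec_min([90, 14, 48])
rec_min([90, 14, 48]): compare 90 with rec_min([14, 48])
rec_min([14, 48]): compare 14 with rec_min([48])
rec_min([48]) = 48  (base case)
Compare 14 with 48 -> 14
Compare 90 with 14 -> 14
Compare 45 with 14 -> 14
Compare 70 with 14 -> 14
Compare 17 with 14 -> 14

14


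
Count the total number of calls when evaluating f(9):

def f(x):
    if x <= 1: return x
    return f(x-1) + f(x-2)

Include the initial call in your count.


Let C(n) = total calls for f(n)
C(0) = 1, C(1) = 1
C(2) = 1 + C(1) + C(0) = 1 + 1 + 1 = 3
C(3) = 1 + C(2) + C(1) = 1 + 3 + 1 = 5
C(4) = 1 + C(3) + C(2) = 1 + 5 + 3 = 9
C(5) = 1 + C(4) + C(3) = 1 + 9 + 5 = 15
C(6) = 1 + C(5) + C(4) = 1 + 15 + 9 = 25
C(7) = 1 + C(6) + C(5) = 1 + 25 + 15 = 41
C(8) = 1 + C(7) + C(6) = 1 + 41 + 25 = 67
C(9) = 1 + C(8) + C(7) = 1 + 67 + 41 = 109

109


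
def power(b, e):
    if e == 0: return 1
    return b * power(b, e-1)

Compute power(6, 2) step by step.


power(6, 2)
= 6 * power(6, 1)
= 6 * 6 * power(6, 0)
= 6 * 6 * 1
= 36

36


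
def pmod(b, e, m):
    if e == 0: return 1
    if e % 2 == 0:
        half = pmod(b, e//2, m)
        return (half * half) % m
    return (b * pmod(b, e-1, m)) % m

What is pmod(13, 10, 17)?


pmod(13, 10, 17): e is even, compute pmod(13, 5, 17)
  pmod(13, 5, 17): e is odd, compute pmod(13, 4, 17)
    pmod(13, 4, 17): e is even, compute pmod(13, 2, 17)
      pmod(13, 2, 17): e is even, compute pmod(13, 1, 17)
        pmod(13, 1, 17): e is odd, compute pmod(13, 0, 17)
          pmod(13, 0, 17) = 1
        (13 * 1) % 17 = 13
      half=13, (13*13) % 17 = 16
    half=16, (16*16) % 17 = 1
  (13 * 1) % 17 = 13
half=13, (13*13) % 17 = 16

16


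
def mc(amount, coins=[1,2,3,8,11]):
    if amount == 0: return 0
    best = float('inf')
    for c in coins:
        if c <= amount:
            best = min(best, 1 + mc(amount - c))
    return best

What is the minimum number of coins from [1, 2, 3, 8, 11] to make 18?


Building up with DP:
mc(0) = 0
mc(1) = min(1+mc(0)=1+0=1) = 1
mc(2) = min(1+mc(1)=1+1=2, 1+mc(0)=1+0=1) = 1
mc(3) = min(1+mc(2)=1+1=2, 1+mc(1)=1+1=2, 1+mc(0)=1+0=1) = 1
mc(4) = min(1+mc(3)=1+1=2, 1+mc(2)=1+1=2, 1+mc(1)=1+1=2) = 2
mc(5) = min(1+mc(4)=1+2=3, 1+mc(3)=1+1=2, 1+mc(2)=1+1=2) = 2
mc(6) = min(1+mc(5)=1+2=3, 1+mc(4)=1+2=3, 1+mc(3)=1+1=2) = 2
mc(7) = min(1+mc(6)=1+2=3, 1+mc(5)=1+2=3, 1+mc(4)=1+2=3) = 3
mc(8) = min(1+mc(7)=1+3=4, 1+mc(6)=1+2=3, 1+mc(5)=1+2=3, 1+mc(0)=1+0=1) = 1
mc(9) = min(1+mc(8)=1+1=2, 1+mc(7)=1+3=4, 1+mc(6)=1+2=3, 1+mc(1)=1+1=2) = 2
mc(10) = min(1+mc(9)=1+2=3, 1+mc(8)=1+1=2, 1+mc(7)=1+3=4, 1+mc(2)=1+1=2) = 2
mc(11) = min(1+mc(10)=1+2=3, 1+mc(9)=1+2=3, 1+mc(8)=1+1=2, 1+mc(3)=1+1=2, 1+mc(0)=1+0=1) = 1
mc(12) = min(1+mc(11)=1+1=2, 1+mc(10)=1+2=3, 1+mc(9)=1+2=3, 1+mc(4)=1+2=3, 1+mc(1)=1+1=2) = 2
mc(13) = min(1+mc(12)=1+2=3, 1+mc(11)=1+1=2, 1+mc(10)=1+2=3, 1+mc(5)=1+2=3, 1+mc(2)=1+1=2) = 2
mc(14) = min(1+mc(13)=1+2=3, 1+mc(12)=1+2=3, 1+mc(11)=1+1=2, 1+mc(6)=1+2=3, 1+mc(3)=1+1=2) = 2
mc(15) = min(1+mc(14)=1+2=3, 1+mc(13)=1+2=3, 1+mc(12)=1+2=3, 1+mc(7)=1+3=4, 1+mc(4)=1+2=3) = 3
mc(16) = min(1+mc(15)=1+3=4, 1+mc(14)=1+2=3, 1+mc(13)=1+2=3, 1+mc(8)=1+1=2, 1+mc(5)=1+2=3) = 2
mc(17) = min(1+mc(16)=1+2=3, 1+mc(15)=1+3=4, 1+mc(14)=1+2=3, 1+mc(9)=1+2=3, 1+mc(6)=1+2=3) = 3
mc(18) = min(1+mc(17)=1+3=4, 1+mc(16)=1+2=3, 1+mc(15)=1+3=4, 1+mc(10)=1+2=3, 1+mc(7)=1+3=4) = 3

3


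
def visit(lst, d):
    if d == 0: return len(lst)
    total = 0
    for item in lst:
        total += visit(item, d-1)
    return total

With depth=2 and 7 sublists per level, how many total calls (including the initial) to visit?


At depth 0 (root): 1 call
At depth 1: each of 1 parents calls visit on 7 children = 7 calls
At depth 2: each of 7 parents calls visit on 7 children = 49 calls
Total: 1 + 7 + 49 = 57

57


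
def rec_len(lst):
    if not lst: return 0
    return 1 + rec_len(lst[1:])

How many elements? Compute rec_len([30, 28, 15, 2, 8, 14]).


rec_len([30, 28, 15, 2, 8, 14]) = 1 + rec_len([28, 15, 2, 8, 14])
rec_len([28, 15, 2, 8, 14]) = 1 + rec_len([15, 2, 8, 14])
rec_len([15, 2, 8, 14]) = 1 + rec_len([2, 8, 14])
rec_len([2, 8, 14]) = 1 + rec_len([8, 14])
rec_len([8, 14]) = 1 + rec_len([14])
rec_len([14]) = 1 + rec_len([])
rec_len([]) = 0  (base case)
Unwinding: 1 + 1 + 1 + 1 + 1 + 1 + 0 = 6

6


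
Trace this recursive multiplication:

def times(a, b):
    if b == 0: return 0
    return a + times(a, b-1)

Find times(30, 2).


times(30, 2) = 30 + times(30, 1)
times(30, 1) = 30 + times(30, 0)
times(30, 0) = 0  (base case)
Total: 30 + 30 + 0 = 60

60


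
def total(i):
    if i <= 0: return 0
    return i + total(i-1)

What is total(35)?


total(35)
= 35 + 34 + 33 + 32 + 31 + 30 + 29 + 28 + 27 + 26 + 25 + 24 + 23 + 22 + 21 + 20 + 19 + 18 + 17 + 16 + 15 + 14 + 13 + 12 + 11 + 10 + 9 + 8 + 7 + 6 + 5 + 4 + 3 + 2 + 1 + total(0)
= 35 + 34 + 33 + 32 + 31 + 30 + 29 + 28 + 27 + 26 + 25 + 24 + 23 + 22 + 21 + 20 + 19 + 18 + 17 + 16 + 15 + 14 + 13 + 12 + 11 + 10 + 9 + 8 + 7 + 6 + 5 + 4 + 3 + 2 + 1 + 0
= 630

630


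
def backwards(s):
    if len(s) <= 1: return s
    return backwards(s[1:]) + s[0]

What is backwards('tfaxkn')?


backwards('tfaxkn') = backwards('faxkn') + 't'
backwards('faxkn') = backwards('axkn') + 'f'
backwards('axkn') = backwards('xkn') + 'a'
backwards('xkn') = backwards('kn') + 'x'
backwards('kn') = backwards('n') + 'k'
backwards('n') = 'n'  (base case)
Concatenating: 'n' + 'k' + 'x' + 'a' + 'f' + 't' = 'nkxaft'

nkxaft


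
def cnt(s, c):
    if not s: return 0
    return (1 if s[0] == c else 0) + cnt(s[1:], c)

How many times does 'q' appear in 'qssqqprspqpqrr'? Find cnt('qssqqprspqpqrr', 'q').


s[0]='q' == 'q' -> 1
s[0]='s' != 'q' -> 0
s[0]='s' != 'q' -> 0
s[0]='q' == 'q' -> 1
s[0]='q' == 'q' -> 1
s[0]='p' != 'q' -> 0
s[0]='r' != 'q' -> 0
s[0]='s' != 'q' -> 0
s[0]='p' != 'q' -> 0
s[0]='q' == 'q' -> 1
s[0]='p' != 'q' -> 0
s[0]='q' == 'q' -> 1
s[0]='r' != 'q' -> 0
s[0]='r' != 'q' -> 0
Sum: 1 + 0 + 0 + 1 + 1 + 0 + 0 + 0 + 0 + 1 + 0 + 1 + 0 + 0 = 5

5


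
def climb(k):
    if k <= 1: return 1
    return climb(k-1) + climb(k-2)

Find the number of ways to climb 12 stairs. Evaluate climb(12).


Building up from base cases:
climb(0) = 1
climb(1) = 1
climb(2) = climb(1) + climb(0) = 1 + 1 = 2
climb(3) = climb(2) + climb(1) = 2 + 1 = 3
climb(4) = climb(3) + climb(2) = 3 + 2 = 5
climb(5) = climb(4) + climb(3) = 5 + 3 = 8
climb(6) = climb(5) + climb(4) = 8 + 5 = 13
climb(7) = climb(6) + climb(5) = 13 + 8 = 21
climb(8) = climb(7) + climb(6) = 21 + 13 = 34
climb(9) = climb(8) + climb(7) = 34 + 21 = 55
climb(10) = climb(9) + climb(8) = 55 + 34 = 89
climb(11) = climb(10) + climb(9) = 89 + 55 = 144
climb(12) = climb(11) + climb(10) = 144 + 89 = 233

233


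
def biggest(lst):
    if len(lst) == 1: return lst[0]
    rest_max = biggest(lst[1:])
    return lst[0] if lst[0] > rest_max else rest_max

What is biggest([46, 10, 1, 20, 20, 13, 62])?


biggest([46, 10, 1, 20, 20, 13, 62]): compare 46 with biggest([10, 1, 20, 20, 13, 62])
biggest([10, 1, 20, 20, 13, 62]): compare 10 with biggest([1, 20, 20, 13, 62])
biggest([1, 20, 20, 13, 62]): compare 1 with biggest([20, 20, 13, 62])
biggest([20, 20, 13, 62]): compare 20 with biggest([20, 13, 62])
biggest([20, 13, 62]): compare 20 with biggest([13, 62])
biggest([13, 62]): compare 13 with biggest([62])
biggest([62]) = 62  (base case)
Compare 13 with 62 -> 62
Compare 20 with 62 -> 62
Compare 20 with 62 -> 62
Compare 1 with 62 -> 62
Compare 10 with 62 -> 62
Compare 46 with 62 -> 62

62


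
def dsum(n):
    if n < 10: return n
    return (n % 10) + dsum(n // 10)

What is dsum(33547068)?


dsum(33547068) = 8 + dsum(3354706)
dsum(3354706) = 6 + dsum(335470)
dsum(335470) = 0 + dsum(33547)
dsum(33547) = 7 + dsum(3354)
dsum(3354) = 4 + dsum(335)
dsum(335) = 5 + dsum(33)
dsum(33) = 3 + dsum(3)
dsum(3) = 3  (base case)
Total: 8 + 6 + 0 + 7 + 4 + 5 + 3 + 3 = 36

36


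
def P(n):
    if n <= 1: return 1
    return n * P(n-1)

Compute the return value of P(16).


P(16)
= 16 * P(15)
= 16 * 15 * P(14)
= 16 * 15 * 14 * P(13)
= 16 * 15 * 14 * 13 * P(12)
= 16 * 15 * 14 * 13 * 12 * P(11)
= 16 * 15 * 14 * 13 * 12 * 11 * P(10)
= 16 * 15 * 14 * 13 * 12 * 11 * 10 * P(9)
= 16 * 15 * 14 * 13 * 12 * 11 * 10 * 9 * P(8)
= 16 * 15 * 14 * 13 * 12 * 11 * 10 * 9 * 8 * P(7)
= 16 * 15 * 14 * 13 * 12 * 11 * 10 * 9 * 8 * 7 * P(6)
= 16 * 15 * 14 * 13 * 12 * 11 * 10 * 9 * 8 * 7 * 6 * P(5)
= 16 * 15 * 14 * 13 * 12 * 11 * 10 * 9 * 8 * 7 * 6 * 5 * P(4)
= 16 * 15 * 14 * 13 * 12 * 11 * 10 * 9 * 8 * 7 * 6 * 5 * 4 * P(3)
= 16 * 15 * 14 * 13 * 12 * 11 * 10 * 9 * 8 * 7 * 6 * 5 * 4 * 3 * P(2)
= 16 * 15 * 14 * 13 * 12 * 11 * 10 * 9 * 8 * 7 * 6 * 5 * 4 * 3 * 2 * P(1)
= 16 * 15 * 14 * 13 * 12 * 11 * 10 * 9 * 8 * 7 * 6 * 5 * 4 * 3 * 2 * 1
= 20922789888000

20922789888000


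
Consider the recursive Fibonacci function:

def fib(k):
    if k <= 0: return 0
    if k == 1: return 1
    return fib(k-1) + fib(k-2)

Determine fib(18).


Computing fib(18) bottom-up:
fib(0) = 0
fib(1) = 1
fib(2) = fib(1) + fib(0) = 1 + 0 = 1
fib(3) = fib(2) + fib(1) = 1 + 1 = 2
fib(4) = fib(3) + fib(2) = 2 + 1 = 3
fib(5) = fib(4) + fib(3) = 3 + 2 = 5
fib(6) = fib(5) + fib(4) = 5 + 3 = 8
fib(7) = fib(6) + fib(5) = 8 + 5 = 13
fib(8) = fib(7) + fib(6) = 13 + 8 = 21
fib(9) = fib(8) + fib(7) = 21 + 13 = 34
fib(10) = fib(9) + fib(8) = 34 + 21 = 55
fib(11) = fib(10) + fib(9) = 55 + 34 = 89
fib(12) = fib(11) + fib(10) = 89 + 55 = 144
fib(13) = fib(12) + fib(11) = 144 + 89 = 233
fib(14) = fib(13) + fib(12) = 233 + 144 = 377
fib(15) = fib(14) + fib(13) = 377 + 233 = 610
fib(16) = fib(15) + fib(14) = 610 + 377 = 987
fib(17) = fib(16) + fib(15) = 987 + 610 = 1597
fib(18) = fib(17) + fib(16) = 1597 + 987 = 2584

2584


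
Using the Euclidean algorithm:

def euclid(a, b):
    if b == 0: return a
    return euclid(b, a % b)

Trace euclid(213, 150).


euclid(213, 150) = euclid(150, 63)
euclid(150, 63) = euclid(63, 24)
euclid(63, 24) = euclid(24, 15)
euclid(24, 15) = euclid(15, 9)
euclid(15, 9) = euclid(9, 6)
euclid(9, 6) = euclid(6, 3)
euclid(6, 3) = euclid(3, 0)
euclid(3, 0) = 3  (base case)

3


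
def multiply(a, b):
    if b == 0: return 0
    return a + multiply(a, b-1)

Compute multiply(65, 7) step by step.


multiply(65, 7) = 65 + multiply(65, 6)
multiply(65, 6) = 65 + multiply(65, 5)
multiply(65, 5) = 65 + multiply(65, 4)
multiply(65, 4) = 65 + multiply(65, 3)
multiply(65, 3) = 65 + multiply(65, 2)
multiply(65, 2) = 65 + multiply(65, 1)
multiply(65, 1) = 65 + multiply(65, 0)
multiply(65, 0) = 0  (base case)
Total: 65 + 65 + 65 + 65 + 65 + 65 + 65 + 0 = 455

455


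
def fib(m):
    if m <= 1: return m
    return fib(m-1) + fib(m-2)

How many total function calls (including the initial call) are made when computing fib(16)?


Let C(n) = total calls for fib(n)
C(0) = 1, C(1) = 1
C(2) = 1 + C(1) + C(0) = 1 + 1 + 1 = 3
C(3) = 1 + C(2) + C(1) = 1 + 3 + 1 = 5
C(4) = 1 + C(3) + C(2) = 1 + 5 + 3 = 9
C(5) = 1 + C(4) + C(3) = 1 + 9 + 5 = 15
C(6) = 1 + C(5) + C(4) = 1 + 15 + 9 = 25
C(7) = 1 + C(6) + C(5) = 1 + 25 + 15 = 41
C(8) = 1 + C(7) + C(6) = 1 + 41 + 25 = 67
C(9) = 1 + C(8) + C(7) = 1 + 67 + 41 = 109
C(10) = 1 + C(9) + C(8) = 1 + 109 + 67 = 177
C(11) = 1 + C(10) + C(9) = 1 + 177 + 109 = 287
C(12) = 1 + C(11) + C(10) = 1 + 287 + 177 = 465
C(13) = 1 + C(12) + C(11) = 1 + 465 + 287 = 753
C(14) = 1 + C(13) + C(12) = 1 + 753 + 465 = 1219
C(15) = 1 + C(14) + C(13) = 1 + 1219 + 753 = 1973
C(16) = 1 + C(15) + C(14) = 1 + 1973 + 1219 = 3193

3193


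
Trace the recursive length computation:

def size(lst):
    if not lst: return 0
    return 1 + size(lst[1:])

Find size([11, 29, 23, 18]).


size([11, 29, 23, 18]) = 1 + size([29, 23, 18])
size([29, 23, 18]) = 1 + size([23, 18])
size([23, 18]) = 1 + size([18])
size([18]) = 1 + size([])
size([]) = 0  (base case)
Unwinding: 1 + 1 + 1 + 1 + 0 = 4

4


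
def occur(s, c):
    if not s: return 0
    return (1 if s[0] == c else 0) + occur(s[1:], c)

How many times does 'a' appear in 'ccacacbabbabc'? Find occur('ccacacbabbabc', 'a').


s[0]='c' != 'a' -> 0
s[0]='c' != 'a' -> 0
s[0]='a' == 'a' -> 1
s[0]='c' != 'a' -> 0
s[0]='a' == 'a' -> 1
s[0]='c' != 'a' -> 0
s[0]='b' != 'a' -> 0
s[0]='a' == 'a' -> 1
s[0]='b' != 'a' -> 0
s[0]='b' != 'a' -> 0
s[0]='a' == 'a' -> 1
s[0]='b' != 'a' -> 0
s[0]='c' != 'a' -> 0
Sum: 0 + 0 + 1 + 0 + 1 + 0 + 0 + 1 + 0 + 0 + 1 + 0 + 0 = 4

4


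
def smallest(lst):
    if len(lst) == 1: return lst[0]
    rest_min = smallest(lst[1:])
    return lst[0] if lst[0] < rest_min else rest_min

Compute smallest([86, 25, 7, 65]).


smallest([86, 25, 7, 65]): compare 86 with smallest([25, 7, 65])
smallest([25, 7, 65]): compare 25 with smallest([7, 65])
smallest([7, 65]): compare 7 with smallest([65])
smallest([65]) = 65  (base case)
Compare 7 with 65 -> 7
Compare 25 with 7 -> 7
Compare 86 with 7 -> 7

7


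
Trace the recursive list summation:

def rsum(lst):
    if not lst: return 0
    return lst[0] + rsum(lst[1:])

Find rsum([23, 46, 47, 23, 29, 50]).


rsum([23, 46, 47, 23, 29, 50]) = 23 + rsum([46, 47, 23, 29, 50])
rsum([46, 47, 23, 29, 50]) = 46 + rsum([47, 23, 29, 50])
rsum([47, 23, 29, 50]) = 47 + rsum([23, 29, 50])
rsum([23, 29, 50]) = 23 + rsum([29, 50])
rsum([29, 50]) = 29 + rsum([50])
rsum([50]) = 50 + rsum([])
rsum([]) = 0  (base case)
Total: 23 + 46 + 47 + 23 + 29 + 50 + 0 = 218

218


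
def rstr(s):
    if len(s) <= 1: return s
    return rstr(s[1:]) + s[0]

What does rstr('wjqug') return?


rstr('wjqug') = rstr('jqug') + 'w'
rstr('jqug') = rstr('qug') + 'j'
rstr('qug') = rstr('ug') + 'q'
rstr('ug') = rstr('g') + 'u'
rstr('g') = 'g'  (base case)
Concatenating: 'g' + 'u' + 'q' + 'j' + 'w' = 'guqjw'

guqjw


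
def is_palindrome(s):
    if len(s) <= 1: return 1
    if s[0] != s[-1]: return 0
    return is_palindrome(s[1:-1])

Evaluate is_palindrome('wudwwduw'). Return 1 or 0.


is_palindrome('wudwwduw'): s[0]='w' == s[-1]='w' -> check is_palindrome('udwwdu')
is_palindrome('udwwdu'): s[0]='u' == s[-1]='u' -> check is_palindrome('dwwd')
is_palindrome('dwwd'): s[0]='d' == s[-1]='d' -> check is_palindrome('ww')
is_palindrome('ww'): s[0]='w' == s[-1]='w' -> check is_palindrome('')
is_palindrome(''): len <= 1 -> return 1  (base case)
Result: 1 (palindrome)

1


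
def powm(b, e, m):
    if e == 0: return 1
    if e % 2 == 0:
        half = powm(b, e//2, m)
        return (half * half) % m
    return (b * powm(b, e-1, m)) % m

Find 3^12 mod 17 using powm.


powm(3, 12, 17): e is even, compute powm(3, 6, 17)
  powm(3, 6, 17): e is even, compute powm(3, 3, 17)
    powm(3, 3, 17): e is odd, compute powm(3, 2, 17)
      powm(3, 2, 17): e is even, compute powm(3, 1, 17)
        powm(3, 1, 17): e is odd, compute powm(3, 0, 17)
          powm(3, 0, 17) = 1
        (3 * 1) % 17 = 3
      half=3, (3*3) % 17 = 9
    (3 * 9) % 17 = 10
  half=10, (10*10) % 17 = 15
half=15, (15*15) % 17 = 4

4


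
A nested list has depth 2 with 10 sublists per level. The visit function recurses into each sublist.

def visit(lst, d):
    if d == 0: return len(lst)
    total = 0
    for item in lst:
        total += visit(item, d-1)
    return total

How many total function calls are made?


At depth 0 (root): 1 call
At depth 1: each of 1 parents calls visit on 10 children = 10 calls
At depth 2: each of 10 parents calls visit on 10 children = 100 calls
Total: 1 + 10 + 100 = 111

111


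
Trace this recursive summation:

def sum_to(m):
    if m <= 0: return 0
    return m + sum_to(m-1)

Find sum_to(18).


sum_to(18)
= 18 + 17 + 16 + 15 + 14 + 13 + 12 + 11 + 10 + 9 + 8 + 7 + 6 + 5 + 4 + 3 + 2 + 1 + sum_to(0)
= 18 + 17 + 16 + 15 + 14 + 13 + 12 + 11 + 10 + 9 + 8 + 7 + 6 + 5 + 4 + 3 + 2 + 1 + 0
= 171

171


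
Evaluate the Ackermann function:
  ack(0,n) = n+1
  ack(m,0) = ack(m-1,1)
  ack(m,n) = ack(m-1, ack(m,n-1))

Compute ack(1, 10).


ack(1, 10) = ack(0, ack(1, 9))
  ack(1, 9) = ack(0, ack(1, 8))
    ack(1, 8) = ack(0, ack(1, 7))
      ack(1, 7) = ack(0, ack(1, 6))
        ack(1, 6) = ack(0, ack(1, 5))
          ack(1, 5) = ack(0, ack(1, 4))
          ack(1, 4) = ack(0, ack(1, 3))
          ack(1, 3) = ack(0, ack(1, 2))
          ack(1, 2) = ack(0, ack(1, 1))
          ack(1, 1) = ack(0, ack(1, 0))
          ack(1, 0) = ack(0, 1)
          ack(0, 1) = 2
            = ack(0, 2)
          ack(0, 2) = 3
            = ack(0, 3)
          ack(0, 3) = 4
            = ack(0, 4)
          ack(0, 4) = 5
            = ack(0, 5)
          ack(0, 5) = 6
            = ack(0, 6)
          ack(0, 6) = 7
          = ack(0, 7)
          ack(0, 7) = 8
        = ack(0, 8)
... (trace truncated)
Result: ack(1, 10) = 12

12


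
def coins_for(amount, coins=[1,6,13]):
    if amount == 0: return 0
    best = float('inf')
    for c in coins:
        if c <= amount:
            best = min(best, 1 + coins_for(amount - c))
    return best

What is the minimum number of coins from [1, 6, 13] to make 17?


Building up with DP:
coins_for(0) = 0
coins_for(1) = min(1+coins_for(0)=1+0=1) = 1
coins_for(2) = min(1+coins_for(1)=1+1=2) = 2
coins_for(3) = min(1+coins_for(2)=1+2=3) = 3
coins_for(4) = min(1+coins_for(3)=1+3=4) = 4
coins_for(5) = min(1+coins_for(4)=1+4=5) = 5
coins_for(6) = min(1+coins_for(5)=1+5=6, 1+coins_for(0)=1+0=1) = 1
coins_for(7) = min(1+coins_for(6)=1+1=2, 1+coins_for(1)=1+1=2) = 2
coins_for(8) = min(1+coins_for(7)=1+2=3, 1+coins_for(2)=1+2=3) = 3
coins_for(9) = min(1+coins_for(8)=1+3=4, 1+coins_for(3)=1+3=4) = 4
coins_for(10) = min(1+coins_for(9)=1+4=5, 1+coins_for(4)=1+4=5) = 5
coins_for(11) = min(1+coins_for(10)=1+5=6, 1+coins_for(5)=1+5=6) = 6
coins_for(12) = min(1+coins_for(11)=1+6=7, 1+coins_for(6)=1+1=2) = 2
coins_for(13) = min(1+coins_for(12)=1+2=3, 1+coins_for(7)=1+2=3, 1+coins_for(0)=1+0=1) = 1
coins_for(14) = min(1+coins_for(13)=1+1=2, 1+coins_for(8)=1+3=4, 1+coins_for(1)=1+1=2) = 2
coins_for(15) = min(1+coins_for(14)=1+2=3, 1+coins_for(9)=1+4=5, 1+coins_for(2)=1+2=3) = 3
coins_for(16) = min(1+coins_for(15)=1+3=4, 1+coins_for(10)=1+5=6, 1+coins_for(3)=1+3=4) = 4
coins_for(17) = min(1+coins_for(16)=1+4=5, 1+coins_for(11)=1+6=7, 1+coins_for(4)=1+4=5) = 5

5


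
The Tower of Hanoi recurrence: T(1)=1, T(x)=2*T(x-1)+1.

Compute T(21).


T(21) = 2 * T(20) + 1
T(20) = 2 * T(19) + 1
T(19) = 2 * T(18) + 1
T(18) = 2 * T(17) + 1
T(17) = 2 * T(16) + 1
T(16) = 2 * T(15) + 1
T(15) = 2 * T(14) + 1
T(14) = 2 * T(13) + 1
T(13) = 2 * T(12) + 1
T(12) = 2 * T(11) + 1
T(11) = 2 * T(10) + 1
T(10) = 2 * T(9) + 1
T(9) = 2 * T(8) + 1
T(8) = 2 * T(7) + 1
T(7) = 2 * T(6) + 1
T(6) = 2 * T(5) + 1
T(5) = 2 * T(4) + 1
T(4) = 2 * T(3) + 1
T(3) = 2 * T(2) + 1
T(2) = 2 * T(1) + 1
T(1) = 1  (base case)
T(2) = 2 * 1 + 1 = 3
T(3) = 2 * 3 + 1 = 7
T(4) = 2 * 7 + 1 = 15
T(5) = 2 * 15 + 1 = 31
T(6) = 2 * 31 + 1 = 63
T(7) = 2 * 63 + 1 = 127
T(8) = 2 * 127 + 1 = 255
T(9) = 2 * 255 + 1 = 511
T(10) = 2 * 511 + 1 = 1023
T(11) = 2 * 1023 + 1 = 2047
T(12) = 2 * 2047 + 1 = 4095
T(13) = 2 * 4095 + 1 = 8191
T(14) = 2 * 8191 + 1 = 16383
T(15) = 2 * 16383 + 1 = 32767
T(16) = 2 * 32767 + 1 = 65535
T(17) = 2 * 65535 + 1 = 131071
T(18) = 2 * 131071 + 1 = 262143
T(19) = 2 * 262143 + 1 = 524287
T(20) = 2 * 524287 + 1 = 1048575
T(21) = 2 * 1048575 + 1 = 2097151

2097151


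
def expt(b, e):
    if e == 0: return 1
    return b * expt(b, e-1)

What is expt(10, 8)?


expt(10, 8)
= 10 * expt(10, 7)
= 10 * 10 * expt(10, 6)
= 10 * 10 * 10 * expt(10, 5)
= 10 * 10 * 10 * 10 * expt(10, 4)
= 10 * 10 * 10 * 10 * 10 * expt(10, 3)
= 10 * 10 * 10 * 10 * 10 * 10 * expt(10, 2)
= 10 * 10 * 10 * 10 * 10 * 10 * 10 * expt(10, 1)
= 10 * 10 * 10 * 10 * 10 * 10 * 10 * 10 * expt(10, 0)
= 10 * 10 * 10 * 10 * 10 * 10 * 10 * 10 * 1
= 100000000

100000000


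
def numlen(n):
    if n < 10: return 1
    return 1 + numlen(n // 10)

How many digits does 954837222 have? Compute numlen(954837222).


numlen(954837222) = 1 + numlen(95483722)
numlen(95483722) = 1 + numlen(9548372)
numlen(9548372) = 1 + numlen(954837)
numlen(954837) = 1 + numlen(95483)
numlen(95483) = 1 + numlen(9548)
numlen(9548) = 1 + numlen(954)
numlen(954) = 1 + numlen(95)
numlen(95) = 1 + numlen(9)
numlen(9) = 1  (base case: 9 < 10)
Unwinding: 1 + 1 + 1 + 1 + 1 + 1 + 1 + 1 + 1 = 9

9


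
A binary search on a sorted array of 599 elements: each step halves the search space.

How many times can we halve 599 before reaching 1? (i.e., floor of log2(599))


599 / 2 = 299
299 / 2 = 149
149 / 2 = 74
74 / 2 = 37
37 / 2 = 18
18 / 2 = 9
9 / 2 = 4
4 / 2 = 2
2 / 2 = 1
Reached 1 after 9 halvings

9


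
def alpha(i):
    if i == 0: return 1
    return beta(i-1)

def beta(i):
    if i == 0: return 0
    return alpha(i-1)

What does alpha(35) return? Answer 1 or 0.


alpha(35) = beta(34)
beta(34) = alpha(33)
alpha(33) = beta(32)
beta(32) = alpha(31)
alpha(31) = beta(30)
beta(30) = alpha(29)
alpha(29) = beta(28)
beta(28) = alpha(27)
alpha(27) = beta(26)
beta(26) = alpha(25)
alpha(25) = beta(24)
beta(24) = alpha(23)
alpha(23) = beta(22)
beta(22) = alpha(21)
alpha(21) = beta(20)
beta(20) = alpha(19)
alpha(19) = beta(18)
beta(18) = alpha(17)
alpha(17) = beta(16)
beta(16) = alpha(15)
alpha(15) = beta(14)
beta(14) = alpha(13)
alpha(13) = beta(12)
beta(12) = alpha(11)
alpha(11) = beta(10)
beta(10) = alpha(9)
alpha(9) = beta(8)
beta(8) = alpha(7)
alpha(7) = beta(6)
beta(6) = alpha(5)
alpha(5) = beta(4)
beta(4) = alpha(3)
alpha(3) = beta(2)
beta(2) = alpha(1)
alpha(1) = beta(0)
beta(0) = 0  (base case)
Result: 0

0


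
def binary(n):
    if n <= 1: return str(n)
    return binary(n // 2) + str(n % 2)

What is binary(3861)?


binary(3861) = binary(1930) + '1'
binary(1930) = binary(965) + '0'
binary(965) = binary(482) + '1'
binary(482) = binary(241) + '0'
binary(241) = binary(120) + '1'
binary(120) = binary(60) + '0'
binary(60) = binary(30) + '0'
binary(30) = binary(15) + '0'
binary(15) = binary(7) + '1'
binary(7) = binary(3) + '1'
binary(3) = binary(1) + '1'
binary(1) = '1'  (base case)
Concatenating: '1' + '1' + '1' + '1' + '0' + '0' + '0' + '1' + '0' + '1' + '0' + '1' = '111100010101'

111100010101


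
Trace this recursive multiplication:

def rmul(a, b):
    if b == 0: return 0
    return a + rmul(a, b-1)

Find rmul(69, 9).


rmul(69, 9) = 69 + rmul(69, 8)
rmul(69, 8) = 69 + rmul(69, 7)
rmul(69, 7) = 69 + rmul(69, 6)
rmul(69, 6) = 69 + rmul(69, 5)
rmul(69, 5) = 69 + rmul(69, 4)
rmul(69, 4) = 69 + rmul(69, 3)
rmul(69, 3) = 69 + rmul(69, 2)
rmul(69, 2) = 69 + rmul(69, 1)
rmul(69, 1) = 69 + rmul(69, 0)
rmul(69, 0) = 0  (base case)
Total: 69 + 69 + 69 + 69 + 69 + 69 + 69 + 69 + 69 + 0 = 621

621


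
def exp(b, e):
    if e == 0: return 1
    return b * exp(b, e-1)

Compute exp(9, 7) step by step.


exp(9, 7)
= 9 * exp(9, 6)
= 9 * 9 * exp(9, 5)
= 9 * 9 * 9 * exp(9, 4)
= 9 * 9 * 9 * 9 * exp(9, 3)
= 9 * 9 * 9 * 9 * 9 * exp(9, 2)
= 9 * 9 * 9 * 9 * 9 * 9 * exp(9, 1)
= 9 * 9 * 9 * 9 * 9 * 9 * 9 * exp(9, 0)
= 9 * 9 * 9 * 9 * 9 * 9 * 9 * 1
= 4782969

4782969


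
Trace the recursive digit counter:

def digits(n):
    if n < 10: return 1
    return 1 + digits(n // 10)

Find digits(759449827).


digits(759449827) = 1 + digits(75944982)
digits(75944982) = 1 + digits(7594498)
digits(7594498) = 1 + digits(759449)
digits(759449) = 1 + digits(75944)
digits(75944) = 1 + digits(7594)
digits(7594) = 1 + digits(759)
digits(759) = 1 + digits(75)
digits(75) = 1 + digits(7)
digits(7) = 1  (base case: 7 < 10)
Unwinding: 1 + 1 + 1 + 1 + 1 + 1 + 1 + 1 + 1 = 9

9


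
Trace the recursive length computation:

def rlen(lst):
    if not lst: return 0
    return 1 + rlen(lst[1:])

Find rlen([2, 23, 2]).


rlen([2, 23, 2]) = 1 + rlen([23, 2])
rlen([23, 2]) = 1 + rlen([2])
rlen([2]) = 1 + rlen([])
rlen([]) = 0  (base case)
Unwinding: 1 + 1 + 1 + 0 = 3

3


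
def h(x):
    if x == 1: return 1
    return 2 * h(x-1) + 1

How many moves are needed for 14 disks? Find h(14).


h(14) = 2 * h(13) + 1
h(13) = 2 * h(12) + 1
h(12) = 2 * h(11) + 1
h(11) = 2 * h(10) + 1
h(10) = 2 * h(9) + 1
h(9) = 2 * h(8) + 1
h(8) = 2 * h(7) + 1
h(7) = 2 * h(6) + 1
h(6) = 2 * h(5) + 1
h(5) = 2 * h(4) + 1
h(4) = 2 * h(3) + 1
h(3) = 2 * h(2) + 1
h(2) = 2 * h(1) + 1
h(1) = 1  (base case)
h(2) = 2 * 1 + 1 = 3
h(3) = 2 * 3 + 1 = 7
h(4) = 2 * 7 + 1 = 15
h(5) = 2 * 15 + 1 = 31
h(6) = 2 * 31 + 1 = 63
h(7) = 2 * 63 + 1 = 127
h(8) = 2 * 127 + 1 = 255
h(9) = 2 * 255 + 1 = 511
h(10) = 2 * 511 + 1 = 1023
h(11) = 2 * 1023 + 1 = 2047
h(12) = 2 * 2047 + 1 = 4095
h(13) = 2 * 4095 + 1 = 8191
h(14) = 2 * 8191 + 1 = 16383

16383


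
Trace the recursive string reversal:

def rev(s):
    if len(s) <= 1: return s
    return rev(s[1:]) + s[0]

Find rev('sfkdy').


rev('sfkdy') = rev('fkdy') + 's'
rev('fkdy') = rev('kdy') + 'f'
rev('kdy') = rev('dy') + 'k'
rev('dy') = rev('y') + 'd'
rev('y') = 'y'  (base case)
Concatenating: 'y' + 'd' + 'k' + 'f' + 's' = 'ydkfs'

ydkfs


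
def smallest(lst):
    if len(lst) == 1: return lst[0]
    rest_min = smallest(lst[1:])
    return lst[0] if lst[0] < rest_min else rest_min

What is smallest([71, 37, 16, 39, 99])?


smallest([71, 37, 16, 39, 99]): compare 71 with smallest([37, 16, 39, 99])
smallest([37, 16, 39, 99]): compare 37 with smallest([16, 39, 99])
smallest([16, 39, 99]): compare 16 with smallest([39, 99])
smallest([39, 99]): compare 39 with smallest([99])
smallest([99]) = 99  (base case)
Compare 39 with 99 -> 39
Compare 16 with 39 -> 16
Compare 37 with 16 -> 16
Compare 71 with 16 -> 16

16


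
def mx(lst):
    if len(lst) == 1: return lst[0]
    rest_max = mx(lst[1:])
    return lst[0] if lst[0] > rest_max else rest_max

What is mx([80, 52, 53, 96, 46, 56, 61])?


mx([80, 52, 53, 96, 46, 56, 61]): compare 80 with mx([52, 53, 96, 46, 56, 61])
mx([52, 53, 96, 46, 56, 61]): compare 52 with mx([53, 96, 46, 56, 61])
mx([53, 96, 46, 56, 61]): compare 53 with mx([96, 46, 56, 61])
mx([96, 46, 56, 61]): compare 96 with mx([46, 56, 61])
mx([46, 56, 61]): compare 46 with mx([56, 61])
mx([56, 61]): compare 56 with mx([61])
mx([61]) = 61  (base case)
Compare 56 with 61 -> 61
Compare 46 with 61 -> 61
Compare 96 with 61 -> 96
Compare 53 with 96 -> 96
Compare 52 with 96 -> 96
Compare 80 with 96 -> 96

96
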